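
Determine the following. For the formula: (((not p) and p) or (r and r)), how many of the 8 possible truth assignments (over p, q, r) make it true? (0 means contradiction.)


Check all 8 assignments:
p=0, q=0, r=0: 0
p=0, q=0, r=1: 1
p=0, q=1, r=0: 0
p=0, q=1, r=1: 1
p=1, q=0, r=0: 0
p=1, q=0, r=1: 1
p=1, q=1, r=0: 0
p=1, q=1, r=1: 1
Count of True = 4

4


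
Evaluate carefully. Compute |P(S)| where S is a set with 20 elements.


The power set of a set with n elements has 2^n elements.
|P(S)| = 2^20 = 1048576

1048576


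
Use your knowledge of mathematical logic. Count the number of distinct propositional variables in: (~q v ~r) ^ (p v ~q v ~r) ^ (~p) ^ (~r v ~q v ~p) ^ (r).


Identify each variable that appears in the formula.
Variables found: p, q, r
Count = 3

3


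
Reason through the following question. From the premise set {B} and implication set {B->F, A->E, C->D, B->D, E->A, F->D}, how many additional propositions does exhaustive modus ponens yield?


Initial facts: {B}
Apply modus ponens to closure:
  B and B->F  =>  F
  B and B->D  =>  D
Final known: {B, D, F}
New propositions: {D, F}
Count = 2

2


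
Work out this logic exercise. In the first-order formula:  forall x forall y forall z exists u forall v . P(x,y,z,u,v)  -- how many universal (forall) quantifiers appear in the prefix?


Quantifier prefix: forall x forall y forall z exists u forall v
Mark each quantifier type:
  U U U E U
Universal count = 4, Existential count = 1
Asked for universal (forall) quantifiers: 4

4


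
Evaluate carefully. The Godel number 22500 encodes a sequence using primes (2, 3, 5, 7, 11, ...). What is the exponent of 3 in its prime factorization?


Factorize 22500 by dividing by 3 repeatedly.
Division steps: 3 divides 22500 exactly 2 time(s).
Exponent of 3 = 2

2


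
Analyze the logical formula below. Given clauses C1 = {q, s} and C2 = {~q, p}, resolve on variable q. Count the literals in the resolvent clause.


Remove q from C1 and ~q from C2.
C1 remainder: {s}
C2 remainder: {p}
Union (resolvent): {p, s}
Resolvent has 2 literal(s).

2


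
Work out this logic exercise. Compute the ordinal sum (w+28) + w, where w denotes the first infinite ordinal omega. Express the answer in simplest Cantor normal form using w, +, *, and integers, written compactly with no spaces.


Compute (w+28) + w.
Ordinal + is associative but NOT commutative; for finite n>0, n + w = w but w + n stays w+n.
(w+28) + w = w + (28+w) = w + w = w*2 (the finite tail 28 is absorbed by the right w).
Result = w*2

w*2


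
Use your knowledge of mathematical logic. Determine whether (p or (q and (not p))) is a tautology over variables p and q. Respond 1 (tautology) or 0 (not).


Check all 4 assignments:
p=0, q=0: 0
p=0, q=1: 1
p=1, q=0: 1
p=1, q=1: 1
Satisfying count = 3/4.
Tautology iff count = 4: no.

0


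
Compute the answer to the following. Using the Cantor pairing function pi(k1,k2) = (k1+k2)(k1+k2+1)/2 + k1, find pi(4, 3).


k1 + k2 = 7
(k1+k2)(k1+k2+1)/2 = 7 * 8 / 2 = 28
pi = 28 + 4 = 32

32


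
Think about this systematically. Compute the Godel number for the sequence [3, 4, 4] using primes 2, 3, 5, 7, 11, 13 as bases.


Encode each element as an exponent of the corresponding prime:
  2^3 = 8
  3^4 = 81
  5^4 = 625
Product = 8 * 81 * 625 = 405000

405000


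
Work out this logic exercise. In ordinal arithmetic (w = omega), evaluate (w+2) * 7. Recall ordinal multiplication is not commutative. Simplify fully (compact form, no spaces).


Compute (w+2) * 7.
Ordinal * is associative and left-distributive over +, but NOT commutative; for finite n>1, n*w = w but w*n stays w*n.
(w+2) * 7 = (w+2) repeated 7 times. Each intermediate +2 is absorbed by the following w; only the last survives: w*7+2.
Result = w*7+2

w*7+2


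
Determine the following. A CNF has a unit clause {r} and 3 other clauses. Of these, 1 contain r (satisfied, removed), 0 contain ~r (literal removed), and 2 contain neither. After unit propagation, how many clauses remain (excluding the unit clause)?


Satisfied (removed): 1
Shortened (remain): 0
Unchanged (remain): 2
Remaining = 0 + 2 = 2

2


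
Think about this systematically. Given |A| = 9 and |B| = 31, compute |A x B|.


The Cartesian product A x B contains all ordered pairs (a, b).
|A x B| = |A| * |B| = 9 * 31 = 279

279


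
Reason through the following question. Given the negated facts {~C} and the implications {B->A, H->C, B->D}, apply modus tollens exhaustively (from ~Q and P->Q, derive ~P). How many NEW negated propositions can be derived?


Initial negated facts: {~C}
Apply modus tollens to closure:
  ~C and H->C  =>  ~H
Final negated: {~C, ~H}
New negations: {~H}
Count = 1

1


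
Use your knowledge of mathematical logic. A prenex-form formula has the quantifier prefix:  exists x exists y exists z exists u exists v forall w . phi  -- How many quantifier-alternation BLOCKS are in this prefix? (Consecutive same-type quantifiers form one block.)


Quantifier-type sequence: E E E E E A  (A=forall, E=exists)
Group into maximal same-type runs:
  Ex5 | Ax1
Number of blocks = 2

2


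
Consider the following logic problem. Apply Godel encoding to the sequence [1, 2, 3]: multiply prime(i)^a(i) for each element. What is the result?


Encode each element as an exponent of the corresponding prime:
  2^1 = 2
  3^2 = 9
  5^3 = 125
Product = 2 * 9 * 125 = 2250

2250


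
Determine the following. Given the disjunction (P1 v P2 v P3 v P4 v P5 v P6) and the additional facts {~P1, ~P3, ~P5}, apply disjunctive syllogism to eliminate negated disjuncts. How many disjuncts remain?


Original disjuncts (6): P1, P2, P3, P4, P5, P6
Negated (eliminate): ~P1, ~P3, ~P5
Remaining disjuncts: P2, P4, P6
Count = 6 - 3 = 3

3


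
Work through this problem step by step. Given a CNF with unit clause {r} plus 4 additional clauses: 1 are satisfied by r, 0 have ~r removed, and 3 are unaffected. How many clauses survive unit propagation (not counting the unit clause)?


Satisfied (removed): 1
Shortened (remain): 0
Unchanged (remain): 3
Remaining = 0 + 3 = 3

3


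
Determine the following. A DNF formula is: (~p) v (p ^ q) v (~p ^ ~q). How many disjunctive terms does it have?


A DNF formula is a disjunction of terms (conjunctions).
Terms are separated by v.
Counting the disjuncts: 3 terms.

3


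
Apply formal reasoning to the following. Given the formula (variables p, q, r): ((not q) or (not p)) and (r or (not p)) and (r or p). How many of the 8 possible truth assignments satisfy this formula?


Evaluate all 8 assignments for p, q, r:
p=0, q=0, r=0: 0
p=0, q=0, r=1: 1
p=0, q=1, r=0: 0
p=0, q=1, r=1: 1
p=1, q=0, r=0: 0
p=1, q=0, r=1: 1
p=1, q=1, r=0: 0
p=1, q=1, r=1: 0
Satisfying count = 3

3


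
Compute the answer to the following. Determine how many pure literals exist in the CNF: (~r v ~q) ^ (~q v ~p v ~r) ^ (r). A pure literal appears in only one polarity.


Check each variable for pure literal status:
p: pure negative
q: pure negative
r: mixed (not pure)
Pure literal count = 2

2


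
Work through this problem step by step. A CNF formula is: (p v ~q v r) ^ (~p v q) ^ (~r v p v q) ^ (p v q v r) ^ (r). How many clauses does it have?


A CNF formula is a conjunction of clauses.
Clauses are separated by ^.
Counting the conjuncts: 5 clauses.

5


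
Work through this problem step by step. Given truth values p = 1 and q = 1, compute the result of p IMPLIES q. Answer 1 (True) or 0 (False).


p = 1, q = 1
Operation: p IMPLIES q
Evaluate: 1 IMPLIES 1 = 1

1


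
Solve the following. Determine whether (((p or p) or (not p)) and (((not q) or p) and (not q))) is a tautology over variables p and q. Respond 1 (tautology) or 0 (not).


Check all 4 assignments:
p=0, q=0: 1
p=0, q=1: 0
p=1, q=0: 1
p=1, q=1: 0
Satisfying count = 2/4.
Tautology iff count = 4: no.

0


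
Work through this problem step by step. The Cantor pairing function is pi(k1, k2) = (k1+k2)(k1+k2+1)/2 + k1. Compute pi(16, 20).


k1 + k2 = 36
(k1+k2)(k1+k2+1)/2 = 36 * 37 / 2 = 666
pi = 666 + 16 = 682

682


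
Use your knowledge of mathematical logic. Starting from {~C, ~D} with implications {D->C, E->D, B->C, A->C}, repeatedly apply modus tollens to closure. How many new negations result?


Initial negated facts: {~C, ~D}
Apply modus tollens to closure:
  ~D and E->D  =>  ~E
  ~C and B->C  =>  ~B
  ~C and A->C  =>  ~A
Final negated: {~A, ~B, ~C, ~D, ~E}
New negations: {~A, ~B, ~E}
Count = 3

3


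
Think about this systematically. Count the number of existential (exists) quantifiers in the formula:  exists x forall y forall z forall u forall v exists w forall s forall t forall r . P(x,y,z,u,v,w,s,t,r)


Quantifier prefix: exists x forall y forall z forall u forall v exists w forall s forall t forall r
Mark each quantifier type:
  E U U U U E U U U
Universal count = 7, Existential count = 2
Asked for existential (exists) quantifiers: 2

2


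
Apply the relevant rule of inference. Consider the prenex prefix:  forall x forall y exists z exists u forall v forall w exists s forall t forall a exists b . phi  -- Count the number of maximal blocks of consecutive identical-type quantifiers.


Quantifier-type sequence: A A E E A A E A A E  (A=forall, E=exists)
Group into maximal same-type runs:
  Ax2 | Ex2 | Ax2 | Ex1 | Ax2 | Ex1
Number of blocks = 6

6


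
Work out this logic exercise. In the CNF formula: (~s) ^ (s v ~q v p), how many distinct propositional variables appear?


Identify each variable that appears in the formula.
Variables found: p, q, s
Count = 3

3


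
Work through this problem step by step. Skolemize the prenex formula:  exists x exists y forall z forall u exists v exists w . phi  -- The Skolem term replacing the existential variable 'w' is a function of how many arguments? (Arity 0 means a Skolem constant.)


Quantifier prefix: exists x exists y forall z forall u exists v exists w
'w' is existentially quantified at position 6.
Universal variables preceding it: z, u
Skolem function arity = 2

2


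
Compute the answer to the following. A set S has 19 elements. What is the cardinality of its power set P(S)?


The power set of a set with n elements has 2^n elements.
|P(S)| = 2^19 = 524288

524288


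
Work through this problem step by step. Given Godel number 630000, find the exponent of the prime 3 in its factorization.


Factorize 630000 by dividing by 3 repeatedly.
Division steps: 3 divides 630000 exactly 2 time(s).
Exponent of 3 = 2

2


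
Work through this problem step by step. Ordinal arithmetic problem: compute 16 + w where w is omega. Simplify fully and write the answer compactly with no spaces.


Compute 16 + w.
Ordinal + is associative but NOT commutative; for finite n>0, n + w = w but w + n stays w+n.
Any finite left addend is absorbed by w on the right: 16 + w = w.
Result = w

w


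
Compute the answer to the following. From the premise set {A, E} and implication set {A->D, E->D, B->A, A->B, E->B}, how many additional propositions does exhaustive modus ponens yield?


Initial facts: {A, E}
Apply modus ponens to closure:
  A and A->D  =>  D
  A and A->B  =>  B
Final known: {A, B, D, E}
New propositions: {B, D}
Count = 2

2


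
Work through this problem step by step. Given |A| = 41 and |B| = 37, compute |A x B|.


The Cartesian product A x B contains all ordered pairs (a, b).
|A x B| = |A| * |B| = 41 * 37 = 1517

1517


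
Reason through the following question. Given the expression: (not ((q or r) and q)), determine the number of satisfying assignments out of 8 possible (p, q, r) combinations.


Check all 8 assignments:
p=0, q=0, r=0: 1
p=0, q=0, r=1: 1
p=0, q=1, r=0: 0
p=0, q=1, r=1: 0
p=1, q=0, r=0: 1
p=1, q=0, r=1: 1
p=1, q=1, r=0: 0
p=1, q=1, r=1: 0
Count of True = 4

4


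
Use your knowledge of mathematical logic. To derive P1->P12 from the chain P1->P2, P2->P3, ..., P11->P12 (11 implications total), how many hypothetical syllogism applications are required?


With 11 implications in a chain connecting 12 propositions:
P1->P2, P2->P3, ..., P11->P12
Steps needed = (number of implications) - 1 = 11 - 1 = 10

10


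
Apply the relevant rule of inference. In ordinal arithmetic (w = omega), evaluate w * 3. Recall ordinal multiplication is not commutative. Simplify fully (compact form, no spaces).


Compute w * 3.
Ordinal * is associative and left-distributive over +, but NOT commutative; for finite n>1, n*w = w but w*n stays w*n.
w * 3 means 3 copies of w concatenated: w*3.
Result = w*3

w*3


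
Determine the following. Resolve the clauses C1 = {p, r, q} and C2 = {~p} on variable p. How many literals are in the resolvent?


Remove p from C1 and ~p from C2.
C1 remainder: {r, q}
C2 remainder: {}
Union (resolvent): {q, r}
Resolvent has 2 literal(s).

2


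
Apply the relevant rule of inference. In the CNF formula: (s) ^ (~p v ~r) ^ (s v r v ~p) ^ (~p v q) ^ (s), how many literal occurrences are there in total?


Counting literals in each clause:
Clause 1: 1 literal(s)
Clause 2: 2 literal(s)
Clause 3: 3 literal(s)
Clause 4: 2 literal(s)
Clause 5: 1 literal(s)
Total = 9

9


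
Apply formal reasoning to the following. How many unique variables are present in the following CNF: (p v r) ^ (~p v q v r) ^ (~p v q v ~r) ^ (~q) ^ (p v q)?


Identify each variable that appears in the formula.
Variables found: p, q, r
Count = 3

3


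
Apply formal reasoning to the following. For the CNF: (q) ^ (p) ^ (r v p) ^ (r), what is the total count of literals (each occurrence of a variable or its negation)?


Counting literals in each clause:
Clause 1: 1 literal(s)
Clause 2: 1 literal(s)
Clause 3: 2 literal(s)
Clause 4: 1 literal(s)
Total = 5

5


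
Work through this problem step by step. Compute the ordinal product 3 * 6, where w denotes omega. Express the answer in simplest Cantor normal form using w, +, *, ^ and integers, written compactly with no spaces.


Compute 3 * 6.
Ordinal * is associative and left-distributive over +, but NOT commutative; for finite n>1, n*w = w but w*n stays w*n.
Both finite; ordinal * agrees with natural *: 3 * 6 = 18.
Result = 18

18


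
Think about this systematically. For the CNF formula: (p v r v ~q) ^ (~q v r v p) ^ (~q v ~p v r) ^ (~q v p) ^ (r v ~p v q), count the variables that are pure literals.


Check each variable for pure literal status:
p: mixed (not pure)
q: mixed (not pure)
r: pure positive
Pure literal count = 1

1


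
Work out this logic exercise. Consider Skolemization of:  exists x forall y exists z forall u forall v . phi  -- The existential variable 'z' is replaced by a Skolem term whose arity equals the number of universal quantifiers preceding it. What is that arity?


Quantifier prefix: exists x forall y exists z forall u forall v
'z' is existentially quantified at position 3.
Universal variables preceding it: y
Skolem function arity = 1

1


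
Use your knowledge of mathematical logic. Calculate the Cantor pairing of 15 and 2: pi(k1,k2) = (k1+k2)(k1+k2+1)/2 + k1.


k1 + k2 = 17
(k1+k2)(k1+k2+1)/2 = 17 * 18 / 2 = 153
pi = 153 + 15 = 168

168


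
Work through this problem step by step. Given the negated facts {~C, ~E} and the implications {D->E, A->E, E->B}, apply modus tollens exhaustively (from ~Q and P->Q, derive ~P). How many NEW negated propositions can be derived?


Initial negated facts: {~C, ~E}
Apply modus tollens to closure:
  ~E and D->E  =>  ~D
  ~E and A->E  =>  ~A
Final negated: {~A, ~C, ~D, ~E}
New negations: {~A, ~D}
Count = 2

2


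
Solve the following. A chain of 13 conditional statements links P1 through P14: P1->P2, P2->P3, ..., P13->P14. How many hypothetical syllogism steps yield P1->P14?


With 13 implications in a chain connecting 14 propositions:
P1->P2, P2->P3, ..., P13->P14
Steps needed = (number of implications) - 1 = 13 - 1 = 12

12


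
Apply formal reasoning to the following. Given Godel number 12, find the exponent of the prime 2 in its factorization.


Factorize 12 by dividing by 2 repeatedly.
Division steps: 2 divides 12 exactly 2 time(s).
Exponent of 2 = 2

2


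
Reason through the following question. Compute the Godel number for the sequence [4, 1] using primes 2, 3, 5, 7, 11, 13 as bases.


Encode each element as an exponent of the corresponding prime:
  2^4 = 16
  3^1 = 3
Product = 16 * 3 = 48

48


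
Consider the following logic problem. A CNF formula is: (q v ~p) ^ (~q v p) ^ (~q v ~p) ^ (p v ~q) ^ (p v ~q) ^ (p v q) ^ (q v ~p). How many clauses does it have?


A CNF formula is a conjunction of clauses.
Clauses are separated by ^.
Counting the conjuncts: 7 clauses.

7


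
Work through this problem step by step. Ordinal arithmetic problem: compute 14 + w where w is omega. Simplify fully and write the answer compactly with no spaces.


Compute 14 + w.
Ordinal + is associative but NOT commutative; for finite n>0, n + w = w but w + n stays w+n.
Any finite left addend is absorbed by w on the right: 14 + w = w.
Result = w

w


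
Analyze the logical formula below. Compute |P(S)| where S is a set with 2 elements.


The power set of a set with n elements has 2^n elements.
|P(S)| = 2^2 = 4

4


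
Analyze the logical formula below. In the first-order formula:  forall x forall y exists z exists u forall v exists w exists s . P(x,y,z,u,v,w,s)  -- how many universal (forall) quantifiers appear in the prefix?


Quantifier prefix: forall x forall y exists z exists u forall v exists w exists s
Mark each quantifier type:
  U U E E U E E
Universal count = 3, Existential count = 4
Asked for universal (forall) quantifiers: 3

3


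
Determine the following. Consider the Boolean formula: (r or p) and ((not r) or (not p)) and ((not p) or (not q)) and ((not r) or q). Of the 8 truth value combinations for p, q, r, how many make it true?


Evaluate all 8 assignments for p, q, r:
p=0, q=0, r=0: 0
p=0, q=0, r=1: 0
p=0, q=1, r=0: 0
p=0, q=1, r=1: 1
p=1, q=0, r=0: 1
p=1, q=0, r=1: 0
p=1, q=1, r=0: 0
p=1, q=1, r=1: 0
Satisfying count = 2

2


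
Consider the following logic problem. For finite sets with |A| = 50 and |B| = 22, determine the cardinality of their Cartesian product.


The Cartesian product A x B contains all ordered pairs (a, b).
|A x B| = |A| * |B| = 50 * 22 = 1100

1100


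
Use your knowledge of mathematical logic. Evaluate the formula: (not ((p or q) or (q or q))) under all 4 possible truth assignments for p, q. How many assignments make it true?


Check all 4 assignments:
p=0, q=0: 1
p=0, q=1: 0
p=1, q=0: 0
p=1, q=1: 0
Count of True = 1

1


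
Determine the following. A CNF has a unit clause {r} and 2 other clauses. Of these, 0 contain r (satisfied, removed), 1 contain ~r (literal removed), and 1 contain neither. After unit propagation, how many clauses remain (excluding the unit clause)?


Satisfied (removed): 0
Shortened (remain): 1
Unchanged (remain): 1
Remaining = 1 + 1 = 2

2


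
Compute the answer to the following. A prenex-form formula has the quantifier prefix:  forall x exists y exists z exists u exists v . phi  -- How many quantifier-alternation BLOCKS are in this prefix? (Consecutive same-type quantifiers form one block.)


Quantifier-type sequence: A E E E E  (A=forall, E=exists)
Group into maximal same-type runs:
  Ax1 | Ex4
Number of blocks = 2

2


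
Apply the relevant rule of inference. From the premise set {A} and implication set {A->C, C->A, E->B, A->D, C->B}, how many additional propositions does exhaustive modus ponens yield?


Initial facts: {A}
Apply modus ponens to closure:
  A and A->C  =>  C
  A and A->D  =>  D
  C and C->B  =>  B
Final known: {A, B, C, D}
New propositions: {B, C, D}
Count = 3

3


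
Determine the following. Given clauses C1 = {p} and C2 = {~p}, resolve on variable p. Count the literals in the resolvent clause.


Remove p from C1 and ~p from C2.
C1 remainder: {}
C2 remainder: {}
Union (resolvent): {} (empty clause)
Resolvent has 0 literal(s).

0


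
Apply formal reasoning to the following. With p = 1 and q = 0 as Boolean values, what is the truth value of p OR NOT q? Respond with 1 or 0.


p = 1, q = 0
Operation: p OR NOT q
Evaluate: 1 OR NOT 0 = 1

1


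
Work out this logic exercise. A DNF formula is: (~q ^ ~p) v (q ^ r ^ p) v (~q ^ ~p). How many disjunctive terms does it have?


A DNF formula is a disjunction of terms (conjunctions).
Terms are separated by v.
Counting the disjuncts: 3 terms.

3


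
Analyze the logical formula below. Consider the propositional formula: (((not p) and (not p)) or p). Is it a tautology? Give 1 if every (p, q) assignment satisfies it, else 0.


Check all 4 assignments:
p=0, q=0: 1
p=0, q=1: 1
p=1, q=0: 1
p=1, q=1: 1
Satisfying count = 4/4.
Tautology iff count = 4: yes.

1


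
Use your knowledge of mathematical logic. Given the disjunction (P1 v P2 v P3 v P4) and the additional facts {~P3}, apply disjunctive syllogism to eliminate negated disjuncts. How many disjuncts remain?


Original disjuncts (4): P1, P2, P3, P4
Negated (eliminate): ~P3
Remaining disjuncts: P1, P2, P4
Count = 4 - 1 = 3

3


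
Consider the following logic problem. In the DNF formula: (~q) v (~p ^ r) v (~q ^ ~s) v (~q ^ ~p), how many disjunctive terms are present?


A DNF formula is a disjunction of terms (conjunctions).
Terms are separated by v.
Counting the disjuncts: 4 terms.

4


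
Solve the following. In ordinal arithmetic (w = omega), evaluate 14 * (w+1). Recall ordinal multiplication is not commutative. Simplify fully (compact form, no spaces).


Compute 14 * (w+1).
Ordinal * is associative and left-distributive over +, but NOT commutative; for finite n>1, n*w = w but w*n stays w*n.
By left-distributivity: 14 * (w+1) = 14*w + 14*1 = w + 14 = w+14.
Result = w+14

w+14


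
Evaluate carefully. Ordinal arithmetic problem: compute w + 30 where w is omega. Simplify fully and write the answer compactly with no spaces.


Compute w + 30.
Ordinal + is associative but NOT commutative; for finite n>0, n + w = w but w + n stays w+n.
w + 30 is already in normal form (a successor ordinal beyond w).
Result = w+30

w+30


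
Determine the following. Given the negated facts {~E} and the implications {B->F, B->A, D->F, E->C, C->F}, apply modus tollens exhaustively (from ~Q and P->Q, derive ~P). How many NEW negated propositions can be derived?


Initial negated facts: {~E}
Apply modus tollens to closure:
  (no implication fires)
Final negated: {~E}
New negations: {(none)}
Count = 0

0


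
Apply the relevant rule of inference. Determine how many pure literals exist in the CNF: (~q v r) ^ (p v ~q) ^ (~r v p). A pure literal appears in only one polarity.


Check each variable for pure literal status:
p: pure positive
q: pure negative
r: mixed (not pure)
Pure literal count = 2

2


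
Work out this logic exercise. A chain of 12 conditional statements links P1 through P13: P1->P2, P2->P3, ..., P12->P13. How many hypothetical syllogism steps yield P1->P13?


With 12 implications in a chain connecting 13 propositions:
P1->P2, P2->P3, ..., P12->P13
Steps needed = (number of implications) - 1 = 12 - 1 = 11

11


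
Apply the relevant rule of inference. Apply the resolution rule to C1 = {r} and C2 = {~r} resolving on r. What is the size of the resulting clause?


Remove r from C1 and ~r from C2.
C1 remainder: {}
C2 remainder: {}
Union (resolvent): {} (empty clause)
Resolvent has 0 literal(s).

0


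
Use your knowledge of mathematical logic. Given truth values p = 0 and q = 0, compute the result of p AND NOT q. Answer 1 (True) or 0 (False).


p = 0, q = 0
Operation: p AND NOT q
Evaluate: 0 AND NOT 0 = 0

0


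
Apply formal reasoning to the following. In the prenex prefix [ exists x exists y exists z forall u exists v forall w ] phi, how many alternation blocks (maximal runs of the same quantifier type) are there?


Quantifier-type sequence: E E E A E A  (A=forall, E=exists)
Group into maximal same-type runs:
  Ex3 | Ax1 | Ex1 | Ax1
Number of blocks = 4

4


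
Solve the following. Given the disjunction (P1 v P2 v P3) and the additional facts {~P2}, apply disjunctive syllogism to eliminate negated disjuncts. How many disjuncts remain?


Original disjuncts (3): P1, P2, P3
Negated (eliminate): ~P2
Remaining disjuncts: P1, P3
Count = 3 - 1 = 2

2


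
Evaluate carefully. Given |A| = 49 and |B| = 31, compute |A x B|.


The Cartesian product A x B contains all ordered pairs (a, b).
|A x B| = |A| * |B| = 49 * 31 = 1519

1519


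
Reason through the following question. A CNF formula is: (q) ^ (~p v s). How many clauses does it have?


A CNF formula is a conjunction of clauses.
Clauses are separated by ^.
Counting the conjuncts: 2 clauses.

2


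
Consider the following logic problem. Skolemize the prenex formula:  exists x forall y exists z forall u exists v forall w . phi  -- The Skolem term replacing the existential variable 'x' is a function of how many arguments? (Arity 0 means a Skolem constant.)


Quantifier prefix: exists x forall y exists z forall u exists v forall w
'x' is existentially quantified at position 1.
No universal quantifiers precede it.
Skolem function arity = 0 (a Skolem constant)

0


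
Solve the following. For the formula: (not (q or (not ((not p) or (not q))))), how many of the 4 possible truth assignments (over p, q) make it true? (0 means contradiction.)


Check all 4 assignments:
p=0, q=0: 1
p=0, q=1: 0
p=1, q=0: 1
p=1, q=1: 0
Count of True = 2

2


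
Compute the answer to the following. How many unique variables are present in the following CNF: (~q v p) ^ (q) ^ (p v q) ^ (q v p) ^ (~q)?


Identify each variable that appears in the formula.
Variables found: p, q
Count = 2

2


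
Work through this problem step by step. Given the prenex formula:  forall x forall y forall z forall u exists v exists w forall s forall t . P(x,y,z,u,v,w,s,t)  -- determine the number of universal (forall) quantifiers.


Quantifier prefix: forall x forall y forall z forall u exists v exists w forall s forall t
Mark each quantifier type:
  U U U U E E U U
Universal count = 6, Existential count = 2
Asked for universal (forall) quantifiers: 6

6


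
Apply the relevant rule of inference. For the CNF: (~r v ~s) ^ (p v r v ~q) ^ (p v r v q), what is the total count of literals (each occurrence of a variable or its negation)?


Counting literals in each clause:
Clause 1: 2 literal(s)
Clause 2: 3 literal(s)
Clause 3: 3 literal(s)
Total = 8

8


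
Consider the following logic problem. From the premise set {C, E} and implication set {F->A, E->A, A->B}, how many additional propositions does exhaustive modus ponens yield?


Initial facts: {C, E}
Apply modus ponens to closure:
  E and E->A  =>  A
  A and A->B  =>  B
Final known: {A, B, C, E}
New propositions: {A, B}
Count = 2

2


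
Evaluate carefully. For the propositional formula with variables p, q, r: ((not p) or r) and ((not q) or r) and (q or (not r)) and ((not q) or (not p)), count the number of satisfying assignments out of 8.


Evaluate all 8 assignments for p, q, r:
p=0, q=0, r=0: 1
p=0, q=0, r=1: 0
p=0, q=1, r=0: 0
p=0, q=1, r=1: 1
p=1, q=0, r=0: 0
p=1, q=0, r=1: 0
p=1, q=1, r=0: 0
p=1, q=1, r=1: 0
Satisfying count = 2

2


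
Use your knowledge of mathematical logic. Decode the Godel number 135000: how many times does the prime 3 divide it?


Factorize 135000 by dividing by 3 repeatedly.
Division steps: 3 divides 135000 exactly 3 time(s).
Exponent of 3 = 3

3


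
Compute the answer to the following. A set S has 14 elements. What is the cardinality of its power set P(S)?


The power set of a set with n elements has 2^n elements.
|P(S)| = 2^14 = 16384

16384


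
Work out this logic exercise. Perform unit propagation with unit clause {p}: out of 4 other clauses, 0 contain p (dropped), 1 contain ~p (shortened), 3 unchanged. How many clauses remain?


Satisfied (removed): 0
Shortened (remain): 1
Unchanged (remain): 3
Remaining = 1 + 3 = 4

4


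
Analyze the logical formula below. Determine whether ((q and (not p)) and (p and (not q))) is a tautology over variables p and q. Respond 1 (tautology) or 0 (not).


Check all 4 assignments:
p=0, q=0: 0
p=0, q=1: 0
p=1, q=0: 0
p=1, q=1: 0
Satisfying count = 0/4.
Tautology iff count = 4: no.

0


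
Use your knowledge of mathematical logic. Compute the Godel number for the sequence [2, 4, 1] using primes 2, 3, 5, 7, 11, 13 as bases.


Encode each element as an exponent of the corresponding prime:
  2^2 = 4
  3^4 = 81
  5^1 = 5
Product = 4 * 81 * 5 = 1620

1620


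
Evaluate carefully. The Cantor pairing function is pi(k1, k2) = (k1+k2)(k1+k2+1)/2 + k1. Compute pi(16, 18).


k1 + k2 = 34
(k1+k2)(k1+k2+1)/2 = 34 * 35 / 2 = 595
pi = 595 + 16 = 611

611


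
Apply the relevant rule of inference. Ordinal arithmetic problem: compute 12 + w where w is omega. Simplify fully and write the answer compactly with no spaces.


Compute 12 + w.
Ordinal + is associative but NOT commutative; for finite n>0, n + w = w but w + n stays w+n.
Any finite left addend is absorbed by w on the right: 12 + w = w.
Result = w

w


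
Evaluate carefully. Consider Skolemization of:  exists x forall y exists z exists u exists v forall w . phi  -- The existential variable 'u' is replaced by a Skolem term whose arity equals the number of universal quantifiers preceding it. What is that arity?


Quantifier prefix: exists x forall y exists z exists u exists v forall w
'u' is existentially quantified at position 4.
Universal variables preceding it: y
Skolem function arity = 1

1


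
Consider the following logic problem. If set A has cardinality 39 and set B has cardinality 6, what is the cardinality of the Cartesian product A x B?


The Cartesian product A x B contains all ordered pairs (a, b).
|A x B| = |A| * |B| = 39 * 6 = 234

234


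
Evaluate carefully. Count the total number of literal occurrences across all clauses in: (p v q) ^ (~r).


Counting literals in each clause:
Clause 1: 2 literal(s)
Clause 2: 1 literal(s)
Total = 3

3


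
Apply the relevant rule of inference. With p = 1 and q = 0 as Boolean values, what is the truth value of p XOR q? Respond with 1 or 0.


p = 1, q = 0
Operation: p XOR q
Evaluate: 1 XOR 0 = 1

1


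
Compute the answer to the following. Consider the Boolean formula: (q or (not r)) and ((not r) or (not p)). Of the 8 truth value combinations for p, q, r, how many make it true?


Evaluate all 8 assignments for p, q, r:
p=0, q=0, r=0: 1
p=0, q=0, r=1: 0
p=0, q=1, r=0: 1
p=0, q=1, r=1: 1
p=1, q=0, r=0: 1
p=1, q=0, r=1: 0
p=1, q=1, r=0: 1
p=1, q=1, r=1: 0
Satisfying count = 5

5


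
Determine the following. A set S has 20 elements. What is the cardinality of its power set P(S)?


The power set of a set with n elements has 2^n elements.
|P(S)| = 2^20 = 1048576

1048576


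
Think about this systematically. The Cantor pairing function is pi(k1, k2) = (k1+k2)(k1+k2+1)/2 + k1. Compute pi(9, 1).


k1 + k2 = 10
(k1+k2)(k1+k2+1)/2 = 10 * 11 / 2 = 55
pi = 55 + 9 = 64

64


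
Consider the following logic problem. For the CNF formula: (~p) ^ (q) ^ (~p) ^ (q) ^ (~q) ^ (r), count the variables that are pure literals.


Check each variable for pure literal status:
p: pure negative
q: mixed (not pure)
r: pure positive
Pure literal count = 2

2


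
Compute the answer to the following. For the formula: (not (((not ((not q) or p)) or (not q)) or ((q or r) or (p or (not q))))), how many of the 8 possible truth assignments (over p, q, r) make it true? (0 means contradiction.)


Check all 8 assignments:
p=0, q=0, r=0: 0
p=0, q=0, r=1: 0
p=0, q=1, r=0: 0
p=0, q=1, r=1: 0
p=1, q=0, r=0: 0
p=1, q=0, r=1: 0
p=1, q=1, r=0: 0
p=1, q=1, r=1: 0
Count of True = 0

0


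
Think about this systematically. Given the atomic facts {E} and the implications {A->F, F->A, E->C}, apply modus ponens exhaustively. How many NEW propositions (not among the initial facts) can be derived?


Initial facts: {E}
Apply modus ponens to closure:
  E and E->C  =>  C
Final known: {C, E}
New propositions: {C}
Count = 1

1


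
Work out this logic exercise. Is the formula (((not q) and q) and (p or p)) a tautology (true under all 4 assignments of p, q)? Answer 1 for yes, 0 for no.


Check all 4 assignments:
p=0, q=0: 0
p=0, q=1: 0
p=1, q=0: 0
p=1, q=1: 0
Satisfying count = 0/4.
Tautology iff count = 4: no.

0


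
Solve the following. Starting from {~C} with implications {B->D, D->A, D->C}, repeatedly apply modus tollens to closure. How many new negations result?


Initial negated facts: {~C}
Apply modus tollens to closure:
  ~C and D->C  =>  ~D
  ~D and B->D  =>  ~B
Final negated: {~B, ~C, ~D}
New negations: {~B, ~D}
Count = 2

2


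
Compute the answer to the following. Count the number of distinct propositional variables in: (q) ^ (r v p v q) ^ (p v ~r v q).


Identify each variable that appears in the formula.
Variables found: p, q, r
Count = 3

3


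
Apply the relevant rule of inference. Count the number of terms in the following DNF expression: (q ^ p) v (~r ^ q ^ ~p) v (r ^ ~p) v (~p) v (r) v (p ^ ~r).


A DNF formula is a disjunction of terms (conjunctions).
Terms are separated by v.
Counting the disjuncts: 6 terms.

6


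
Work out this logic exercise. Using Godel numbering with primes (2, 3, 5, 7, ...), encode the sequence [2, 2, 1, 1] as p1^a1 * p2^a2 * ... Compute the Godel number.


Encode each element as an exponent of the corresponding prime:
  2^2 = 4
  3^2 = 9
  5^1 = 5
  7^1 = 7
Product = 4 * 9 * 5 * 7 = 1260

1260


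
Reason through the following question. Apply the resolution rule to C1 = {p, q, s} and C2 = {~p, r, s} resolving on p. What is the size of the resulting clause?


Remove p from C1 and ~p from C2.
C1 remainder: {q, s}
C2 remainder: {r, s}
Union (resolvent): {q, r, s}
Resolvent has 3 literal(s).

3


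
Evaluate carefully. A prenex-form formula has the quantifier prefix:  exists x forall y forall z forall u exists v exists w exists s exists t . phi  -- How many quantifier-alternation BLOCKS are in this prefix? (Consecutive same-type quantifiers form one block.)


Quantifier-type sequence: E A A A E E E E  (A=forall, E=exists)
Group into maximal same-type runs:
  Ex1 | Ax3 | Ex4
Number of blocks = 3

3


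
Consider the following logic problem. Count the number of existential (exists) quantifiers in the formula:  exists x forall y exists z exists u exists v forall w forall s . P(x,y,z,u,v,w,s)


Quantifier prefix: exists x forall y exists z exists u exists v forall w forall s
Mark each quantifier type:
  E U E E E U U
Universal count = 3, Existential count = 4
Asked for existential (exists) quantifiers: 4

4


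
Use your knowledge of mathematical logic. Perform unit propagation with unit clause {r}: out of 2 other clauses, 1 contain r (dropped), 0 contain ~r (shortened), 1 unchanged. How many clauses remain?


Satisfied (removed): 1
Shortened (remain): 0
Unchanged (remain): 1
Remaining = 0 + 1 = 1

1


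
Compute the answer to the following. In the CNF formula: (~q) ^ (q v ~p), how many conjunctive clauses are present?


A CNF formula is a conjunction of clauses.
Clauses are separated by ^.
Counting the conjuncts: 2 clauses.

2


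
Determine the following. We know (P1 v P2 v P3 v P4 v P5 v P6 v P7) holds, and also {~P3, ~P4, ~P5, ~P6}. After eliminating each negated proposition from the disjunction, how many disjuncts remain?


Original disjuncts (7): P1, P2, P3, P4, P5, P6, P7
Negated (eliminate): ~P3, ~P4, ~P5, ~P6
Remaining disjuncts: P1, P2, P7
Count = 7 - 4 = 3

3


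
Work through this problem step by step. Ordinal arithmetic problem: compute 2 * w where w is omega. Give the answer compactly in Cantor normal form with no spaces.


Compute 2 * w.
Ordinal * is associative and left-distributive over +, but NOT commutative; for finite n>1, n*w = w but w*n stays w*n.
For finite n>0, n * w = sup{n*k : k<w} = w. So 2 * w = w.
Result = w

w


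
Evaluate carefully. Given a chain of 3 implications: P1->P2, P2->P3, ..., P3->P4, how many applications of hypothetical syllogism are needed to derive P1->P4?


With 3 implications in a chain connecting 4 propositions:
P1->P2, P2->P3, ..., P3->P4
Steps needed = (number of implications) - 1 = 3 - 1 = 2

2


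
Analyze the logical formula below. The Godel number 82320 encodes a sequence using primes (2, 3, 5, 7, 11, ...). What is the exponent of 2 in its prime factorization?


Factorize 82320 by dividing by 2 repeatedly.
Division steps: 2 divides 82320 exactly 4 time(s).
Exponent of 2 = 4

4


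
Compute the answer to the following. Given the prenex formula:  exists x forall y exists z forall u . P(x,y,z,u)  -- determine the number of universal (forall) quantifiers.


Quantifier prefix: exists x forall y exists z forall u
Mark each quantifier type:
  E U E U
Universal count = 2, Existential count = 2
Asked for universal (forall) quantifiers: 2

2


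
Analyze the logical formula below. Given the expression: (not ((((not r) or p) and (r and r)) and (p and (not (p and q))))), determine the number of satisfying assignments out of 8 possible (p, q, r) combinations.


Check all 8 assignments:
p=0, q=0, r=0: 1
p=0, q=0, r=1: 1
p=0, q=1, r=0: 1
p=0, q=1, r=1: 1
p=1, q=0, r=0: 1
p=1, q=0, r=1: 0
p=1, q=1, r=0: 1
p=1, q=1, r=1: 1
Count of True = 7

7


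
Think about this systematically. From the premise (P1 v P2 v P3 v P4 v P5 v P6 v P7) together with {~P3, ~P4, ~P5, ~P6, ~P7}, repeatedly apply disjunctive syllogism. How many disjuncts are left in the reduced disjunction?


Original disjuncts (7): P1, P2, P3, P4, P5, P6, P7
Negated (eliminate): ~P3, ~P4, ~P5, ~P6, ~P7
Remaining disjuncts: P1, P2
Count = 7 - 5 = 2

2


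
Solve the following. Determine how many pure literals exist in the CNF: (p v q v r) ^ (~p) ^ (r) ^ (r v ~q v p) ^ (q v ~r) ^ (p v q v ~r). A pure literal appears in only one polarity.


Check each variable for pure literal status:
p: mixed (not pure)
q: mixed (not pure)
r: mixed (not pure)
Pure literal count = 0

0


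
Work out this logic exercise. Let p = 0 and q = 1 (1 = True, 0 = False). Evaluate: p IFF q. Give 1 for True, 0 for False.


p = 0, q = 1
Operation: p IFF q
Evaluate: 0 IFF 1 = 0

0


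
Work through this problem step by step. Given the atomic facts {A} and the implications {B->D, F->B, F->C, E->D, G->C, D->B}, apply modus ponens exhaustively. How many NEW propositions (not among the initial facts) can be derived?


Initial facts: {A}
Apply modus ponens to closure:
  (no implication fires)
Final known: {A}
New propositions: {(none)}
Count = 0

0


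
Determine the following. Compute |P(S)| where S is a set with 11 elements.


The power set of a set with n elements has 2^n elements.
|P(S)| = 2^11 = 2048

2048


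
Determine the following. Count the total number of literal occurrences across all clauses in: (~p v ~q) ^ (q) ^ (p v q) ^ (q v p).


Counting literals in each clause:
Clause 1: 2 literal(s)
Clause 2: 1 literal(s)
Clause 3: 2 literal(s)
Clause 4: 2 literal(s)
Total = 7

7


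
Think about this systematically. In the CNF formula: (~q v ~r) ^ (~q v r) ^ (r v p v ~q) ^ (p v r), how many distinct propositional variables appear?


Identify each variable that appears in the formula.
Variables found: p, q, r
Count = 3

3


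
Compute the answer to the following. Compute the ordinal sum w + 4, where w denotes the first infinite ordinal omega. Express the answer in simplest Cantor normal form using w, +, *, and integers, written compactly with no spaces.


Compute w + 4.
Ordinal + is associative but NOT commutative; for finite n>0, n + w = w but w + n stays w+n.
w + 4 is already in normal form (a successor ordinal beyond w).
Result = w+4

w+4


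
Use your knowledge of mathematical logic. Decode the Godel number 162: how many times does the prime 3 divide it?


Factorize 162 by dividing by 3 repeatedly.
Division steps: 3 divides 162 exactly 4 time(s).
Exponent of 3 = 4

4
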